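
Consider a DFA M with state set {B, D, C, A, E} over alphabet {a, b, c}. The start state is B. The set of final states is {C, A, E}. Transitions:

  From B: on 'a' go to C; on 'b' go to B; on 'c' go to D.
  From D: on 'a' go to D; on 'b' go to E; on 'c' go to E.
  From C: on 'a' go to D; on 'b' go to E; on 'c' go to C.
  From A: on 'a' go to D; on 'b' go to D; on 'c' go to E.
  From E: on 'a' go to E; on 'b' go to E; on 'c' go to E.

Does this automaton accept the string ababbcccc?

Trace: B -a-> C -b-> E -a-> E -b-> E -b-> E -c-> E -c-> E -c-> E -c-> E
End state E is accepting.

Yes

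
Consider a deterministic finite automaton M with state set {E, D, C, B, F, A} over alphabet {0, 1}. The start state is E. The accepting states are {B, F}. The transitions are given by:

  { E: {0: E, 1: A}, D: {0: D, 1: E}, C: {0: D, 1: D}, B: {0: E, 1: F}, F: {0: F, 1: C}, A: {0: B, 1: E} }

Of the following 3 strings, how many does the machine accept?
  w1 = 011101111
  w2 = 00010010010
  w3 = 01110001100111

w1: Trace: E -0-> E -1-> A -1-> E -1-> A -0-> B -1-> F -1-> C -1-> D -1-> E  → end E, rejected
w2: Trace: E -0-> E -0-> E -0-> E -1-> A -0-> B -0-> E -1-> A -0-> B -0-> E -1-> A -0-> B  → end B, accepted
w3: Trace: E -0-> E -1-> A -1-> E -1-> A -0-> B -0-> E -0-> E -1-> A -1-> E -0-> E -0-> E -1-> A -1-> E -1-> A  → end A, rejected

1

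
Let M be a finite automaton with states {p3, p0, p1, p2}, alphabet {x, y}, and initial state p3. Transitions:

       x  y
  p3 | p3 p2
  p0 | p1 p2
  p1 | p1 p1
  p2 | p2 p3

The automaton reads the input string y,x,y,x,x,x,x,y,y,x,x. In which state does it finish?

p3

p3 → p2 → p2 → p3 → p3 → p3 → p3 → p3 → p2 → p3 → p3 → p3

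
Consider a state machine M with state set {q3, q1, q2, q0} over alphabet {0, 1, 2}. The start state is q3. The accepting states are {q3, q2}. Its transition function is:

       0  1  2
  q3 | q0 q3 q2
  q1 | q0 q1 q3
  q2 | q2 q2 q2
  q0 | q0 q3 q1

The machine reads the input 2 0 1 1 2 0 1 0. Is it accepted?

q3 → q2 → q2 → q2 → q2 → q2 → q2 → q2 → q2
End state q2 is accepting.

Yes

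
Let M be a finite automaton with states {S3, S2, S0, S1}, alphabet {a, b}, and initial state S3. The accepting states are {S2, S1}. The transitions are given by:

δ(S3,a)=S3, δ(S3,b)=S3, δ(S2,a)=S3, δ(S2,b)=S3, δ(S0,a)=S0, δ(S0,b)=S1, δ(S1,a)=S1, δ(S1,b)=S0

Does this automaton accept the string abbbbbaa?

start at S3
read 'a': S3 → S3
read 'b': S3 → S3
read 'b': S3 → S3
read 'b': S3 → S3
read 'b': S3 → S3
read 'b': S3 → S3
read 'a': S3 → S3
read 'a': S3 → S3
End state S3 is not accepting.

No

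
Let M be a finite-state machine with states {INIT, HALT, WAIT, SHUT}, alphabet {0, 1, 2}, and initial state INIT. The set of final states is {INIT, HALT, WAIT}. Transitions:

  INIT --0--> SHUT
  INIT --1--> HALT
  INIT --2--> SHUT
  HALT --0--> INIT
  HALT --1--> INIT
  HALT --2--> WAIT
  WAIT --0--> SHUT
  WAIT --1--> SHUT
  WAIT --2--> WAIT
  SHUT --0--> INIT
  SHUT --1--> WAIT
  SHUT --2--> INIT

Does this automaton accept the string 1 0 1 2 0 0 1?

Yes

start at INIT
read '1': INIT → HALT
read '0': HALT → INIT
read '1': INIT → HALT
read '2': HALT → WAIT
read '0': WAIT → SHUT
read '0': SHUT → INIT
read '1': INIT → HALT
End state HALT is accepting.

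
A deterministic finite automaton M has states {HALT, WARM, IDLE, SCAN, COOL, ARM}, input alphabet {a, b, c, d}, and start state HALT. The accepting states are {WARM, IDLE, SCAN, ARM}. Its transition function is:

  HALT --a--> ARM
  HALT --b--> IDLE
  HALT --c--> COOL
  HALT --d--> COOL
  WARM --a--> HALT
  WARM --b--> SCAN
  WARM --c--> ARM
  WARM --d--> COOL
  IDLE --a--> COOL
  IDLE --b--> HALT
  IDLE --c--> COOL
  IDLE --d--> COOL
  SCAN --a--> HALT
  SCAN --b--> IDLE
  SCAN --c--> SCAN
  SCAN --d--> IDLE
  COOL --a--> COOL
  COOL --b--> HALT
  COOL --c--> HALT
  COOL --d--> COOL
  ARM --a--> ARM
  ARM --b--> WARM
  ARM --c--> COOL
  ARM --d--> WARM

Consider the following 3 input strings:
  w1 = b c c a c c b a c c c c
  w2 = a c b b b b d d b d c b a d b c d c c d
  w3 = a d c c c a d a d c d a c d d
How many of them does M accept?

0

w1: Trace: HALT -b-> IDLE -c-> COOL -c-> HALT -a-> ARM -c-> COOL -c-> HALT -b-> IDLE -a-> COOL -c-> HALT -c-> COOL -c-> HALT -c-> COOL  → end COOL, rejected
w2: Trace: HALT -a-> ARM -c-> COOL -b-> HALT -b-> IDLE -b-> HALT -b-> IDLE -d-> COOL -d-> COOL -b-> HALT -d-> COOL -c-> HALT -b-> IDLE -a-> COOL -d-> COOL -b-> HALT -c-> COOL -d-> COOL -c-> HALT -c-> COOL -d-> COOL  → end COOL, rejected
w3: Trace: HALT -a-> ARM -d-> WARM -c-> ARM -c-> COOL -c-> HALT -a-> ARM -d-> WARM -a-> HALT -d-> COOL -c-> HALT -d-> COOL -a-> COOL -c-> HALT -d-> COOL -d-> COOL  → end COOL, rejected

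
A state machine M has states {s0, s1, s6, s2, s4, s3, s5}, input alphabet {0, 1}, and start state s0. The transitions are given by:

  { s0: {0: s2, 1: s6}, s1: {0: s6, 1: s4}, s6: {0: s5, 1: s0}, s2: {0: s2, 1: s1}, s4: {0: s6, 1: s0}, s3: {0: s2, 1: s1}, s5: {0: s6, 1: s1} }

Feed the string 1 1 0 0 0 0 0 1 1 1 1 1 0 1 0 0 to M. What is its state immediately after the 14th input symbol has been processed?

s1

Trace: s0 -1-> s6 -1-> s0 -0-> s2 -0-> s2 -0-> s2 -0-> s2 -0-> s2 -1-> s1 -1-> s4 -1-> s0 -1-> s6 -1-> s0 -0-> s2 -1-> s1
After 14 symbols: s1.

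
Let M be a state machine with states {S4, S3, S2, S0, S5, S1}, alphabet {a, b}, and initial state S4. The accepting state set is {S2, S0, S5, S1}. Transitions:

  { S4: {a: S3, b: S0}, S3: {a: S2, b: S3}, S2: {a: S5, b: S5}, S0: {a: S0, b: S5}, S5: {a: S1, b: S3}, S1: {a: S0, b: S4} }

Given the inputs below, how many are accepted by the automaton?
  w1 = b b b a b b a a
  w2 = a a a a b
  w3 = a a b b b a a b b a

w1:
  start at S4
  read 'b': S4 → S0
  read 'b': S0 → S5
  read 'b': S5 → S3
  read 'a': S3 → S2
  read 'b': S2 → S5
  read 'b': S5 → S3
  read 'a': S3 → S2
  read 'a': S2 → S5
  end S5, accepted
w2:
  start at S4
  read 'a': S4 → S3
  read 'a': S3 → S2
  read 'a': S2 → S5
  read 'a': S5 → S1
  read 'b': S1 → S4
  end S4, rejected
w3:
  start at S4
  read 'a': S4 → S3
  read 'a': S3 → S2
  read 'b': S2 → S5
  read 'b': S5 → S3
  read 'b': S3 → S3
  read 'a': S3 → S2
  read 'a': S2 → S5
  read 'b': S5 → S3
  read 'b': S3 → S3
  read 'a': S3 → S2
  end S2, accepted

2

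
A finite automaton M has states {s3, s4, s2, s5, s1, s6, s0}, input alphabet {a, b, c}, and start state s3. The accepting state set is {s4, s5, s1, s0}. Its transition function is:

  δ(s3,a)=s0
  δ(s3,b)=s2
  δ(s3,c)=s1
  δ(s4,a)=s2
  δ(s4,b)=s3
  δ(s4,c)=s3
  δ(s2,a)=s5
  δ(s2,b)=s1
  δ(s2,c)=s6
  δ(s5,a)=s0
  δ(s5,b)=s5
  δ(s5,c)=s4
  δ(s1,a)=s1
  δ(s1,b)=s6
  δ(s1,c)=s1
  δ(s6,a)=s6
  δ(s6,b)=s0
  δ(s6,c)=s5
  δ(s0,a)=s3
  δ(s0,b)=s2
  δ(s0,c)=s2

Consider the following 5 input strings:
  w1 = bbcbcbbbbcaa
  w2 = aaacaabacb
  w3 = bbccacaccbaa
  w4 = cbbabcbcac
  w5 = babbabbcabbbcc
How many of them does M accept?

3

w1: Trace: s3 -b-> s2 -b-> s1 -c-> s1 -b-> s6 -c-> s5 -b-> s5 -b-> s5 -b-> s5 -b-> s5 -c-> s4 -a-> s2 -a-> s5  → end s5, accepted
w2: Trace: s3 -a-> s0 -a-> s3 -a-> s0 -c-> s2 -a-> s5 -a-> s0 -b-> s2 -a-> s5 -c-> s4 -b-> s3  → end s3, rejected
w3: Trace: s3 -b-> s2 -b-> s1 -c-> s1 -c-> s1 -a-> s1 -c-> s1 -a-> s1 -c-> s1 -c-> s1 -b-> s6 -a-> s6 -a-> s6  → end s6, rejected
w4: Trace: s3 -c-> s1 -b-> s6 -b-> s0 -a-> s3 -b-> s2 -c-> s6 -b-> s0 -c-> s2 -a-> s5 -c-> s4  → end s4, accepted
w5: Trace: s3 -b-> s2 -a-> s5 -b-> s5 -b-> s5 -a-> s0 -b-> s2 -b-> s1 -c-> s1 -a-> s1 -b-> s6 -b-> s0 -b-> s2 -c-> s6 -c-> s5  → end s5, accepted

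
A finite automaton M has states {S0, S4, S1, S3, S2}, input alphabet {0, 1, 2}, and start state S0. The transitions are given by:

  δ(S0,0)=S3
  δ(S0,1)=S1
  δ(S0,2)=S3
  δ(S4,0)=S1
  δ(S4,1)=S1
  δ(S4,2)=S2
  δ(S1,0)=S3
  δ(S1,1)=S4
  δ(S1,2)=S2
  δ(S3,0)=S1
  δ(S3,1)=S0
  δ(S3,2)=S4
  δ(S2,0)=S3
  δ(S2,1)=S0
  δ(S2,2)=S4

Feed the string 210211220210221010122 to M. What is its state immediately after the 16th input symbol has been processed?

S3

S0 → S3 → S0 → S3 → S4 → S1 → S4 → S2 → S4 → S1 → S2 → S0 → S3 → S4 → S2 → S0 → S3
After 16 symbols: S3.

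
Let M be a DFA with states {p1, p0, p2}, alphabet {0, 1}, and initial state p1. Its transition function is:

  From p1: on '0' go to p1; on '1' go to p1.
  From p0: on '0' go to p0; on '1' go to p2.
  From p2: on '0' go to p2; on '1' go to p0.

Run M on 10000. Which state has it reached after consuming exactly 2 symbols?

p1 → p1 → p1
After 2 symbols: p1.

p1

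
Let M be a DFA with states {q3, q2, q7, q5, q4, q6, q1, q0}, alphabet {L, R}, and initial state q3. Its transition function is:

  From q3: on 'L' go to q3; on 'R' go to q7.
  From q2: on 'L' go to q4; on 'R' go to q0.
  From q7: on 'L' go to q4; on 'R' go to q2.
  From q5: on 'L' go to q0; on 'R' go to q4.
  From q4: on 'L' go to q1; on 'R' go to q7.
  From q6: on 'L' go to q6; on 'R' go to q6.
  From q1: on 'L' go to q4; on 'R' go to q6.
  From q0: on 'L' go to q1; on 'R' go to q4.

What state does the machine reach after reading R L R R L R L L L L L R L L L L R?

q6

start at q3
read 'R': q3 → q7
read 'L': q7 → q4
read 'R': q4 → q7
read 'R': q7 → q2
read 'L': q2 → q4
read 'R': q4 → q7
read 'L': q7 → q4
read 'L': q4 → q1
read 'L': q1 → q4
read 'L': q4 → q1
read 'L': q1 → q4
read 'R': q4 → q7
read 'L': q7 → q4
read 'L': q4 → q1
read 'L': q1 → q4
read 'L': q4 → q1
read 'R': q1 → q6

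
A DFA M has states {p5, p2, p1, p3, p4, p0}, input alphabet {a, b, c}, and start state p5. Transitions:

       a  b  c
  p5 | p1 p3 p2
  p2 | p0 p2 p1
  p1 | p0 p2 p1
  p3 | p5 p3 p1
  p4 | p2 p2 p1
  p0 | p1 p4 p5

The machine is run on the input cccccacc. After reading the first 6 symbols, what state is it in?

p0

start at p5
read 'c': p5 → p2
read 'c': p2 → p1
read 'c': p1 → p1
read 'c': p1 → p1
read 'c': p1 → p1
read 'a': p1 → p0
After 6 symbols: p0.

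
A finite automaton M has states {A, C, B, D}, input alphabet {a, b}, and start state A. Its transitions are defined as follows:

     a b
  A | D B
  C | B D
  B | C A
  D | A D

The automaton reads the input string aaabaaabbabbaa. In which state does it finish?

Trace: A -a-> D -a-> A -a-> D -b-> D -a-> A -a-> D -a-> A -b-> B -b-> A -a-> D -b-> D -b-> D -a-> A -a-> D

D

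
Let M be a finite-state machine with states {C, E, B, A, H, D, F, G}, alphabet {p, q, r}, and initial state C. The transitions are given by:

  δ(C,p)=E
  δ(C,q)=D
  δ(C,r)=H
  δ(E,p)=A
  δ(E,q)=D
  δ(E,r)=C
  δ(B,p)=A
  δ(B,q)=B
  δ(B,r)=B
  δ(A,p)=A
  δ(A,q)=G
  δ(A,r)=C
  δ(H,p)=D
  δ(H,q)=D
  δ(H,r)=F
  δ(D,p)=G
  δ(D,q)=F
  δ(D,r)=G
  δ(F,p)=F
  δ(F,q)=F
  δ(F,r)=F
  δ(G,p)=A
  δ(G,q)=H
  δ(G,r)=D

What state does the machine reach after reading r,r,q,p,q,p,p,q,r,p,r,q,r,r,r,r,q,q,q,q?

F

C → H → F → F → F → F → F → F → F → F → F → F → F → F → F → F → F → F → F → F → F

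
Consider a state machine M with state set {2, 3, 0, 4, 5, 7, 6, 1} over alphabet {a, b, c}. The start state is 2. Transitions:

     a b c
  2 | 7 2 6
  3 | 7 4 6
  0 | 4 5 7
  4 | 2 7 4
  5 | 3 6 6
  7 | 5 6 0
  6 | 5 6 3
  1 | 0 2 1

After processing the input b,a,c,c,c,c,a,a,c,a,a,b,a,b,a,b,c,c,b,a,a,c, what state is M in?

6

Trace: 2 -b-> 2 -a-> 7 -c-> 0 -c-> 7 -c-> 0 -c-> 7 -a-> 5 -a-> 3 -c-> 6 -a-> 5 -a-> 3 -b-> 4 -a-> 2 -b-> 2 -a-> 7 -b-> 6 -c-> 3 -c-> 6 -b-> 6 -a-> 5 -a-> 3 -c-> 6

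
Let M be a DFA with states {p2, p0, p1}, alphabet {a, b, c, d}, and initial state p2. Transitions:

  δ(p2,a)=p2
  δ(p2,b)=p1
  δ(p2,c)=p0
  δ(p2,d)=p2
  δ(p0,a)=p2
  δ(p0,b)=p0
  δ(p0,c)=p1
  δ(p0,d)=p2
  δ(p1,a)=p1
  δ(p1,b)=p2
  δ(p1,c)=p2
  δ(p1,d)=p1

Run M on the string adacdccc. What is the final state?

p2

start at p2
read 'a': p2 → p2
read 'd': p2 → p2
read 'a': p2 → p2
read 'c': p2 → p0
read 'd': p0 → p2
read 'c': p2 → p0
read 'c': p0 → p1
read 'c': p1 → p2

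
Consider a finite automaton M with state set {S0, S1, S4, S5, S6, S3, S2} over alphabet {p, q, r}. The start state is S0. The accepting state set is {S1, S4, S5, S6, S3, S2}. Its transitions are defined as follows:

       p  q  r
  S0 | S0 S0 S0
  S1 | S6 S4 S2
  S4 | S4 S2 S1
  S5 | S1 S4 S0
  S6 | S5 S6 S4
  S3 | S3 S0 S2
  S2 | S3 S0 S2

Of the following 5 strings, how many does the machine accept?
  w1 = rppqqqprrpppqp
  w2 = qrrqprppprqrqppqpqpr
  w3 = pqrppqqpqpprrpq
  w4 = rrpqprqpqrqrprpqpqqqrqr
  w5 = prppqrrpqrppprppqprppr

w1:
  start at S0
  read 'r': S0 → S0
  read 'p': S0 → S0
  read 'p': S0 → S0
  read 'q': S0 → S0
  read 'q': S0 → S0
  read 'q': S0 → S0
  read 'p': S0 → S0
  read 'r': S0 → S0
  read 'r': S0 → S0
  read 'p': S0 → S0
  read 'p': S0 → S0
  read 'p': S0 → S0
  read 'q': S0 → S0
  read 'p': S0 → S0
  end S0, rejected
w2:
  start at S0
  read 'q': S0 → S0
  read 'r': S0 → S0
  read 'r': S0 → S0
  read 'q': S0 → S0
  read 'p': S0 → S0
  read 'r': S0 → S0
  read 'p': S0 → S0
  read 'p': S0 → S0
  read 'p': S0 → S0
  read 'r': S0 → S0
  read 'q': S0 → S0
  read 'r': S0 → S0
  read 'q': S0 → S0
  read 'p': S0 → S0
  read 'p': S0 → S0
  read 'q': S0 → S0
  read 'p': S0 → S0
  read 'q': S0 → S0
  read 'p': S0 → S0
  read 'r': S0 → S0
  end S0, rejected
w3:
  start at S0
  read 'p': S0 → S0
  read 'q': S0 → S0
  read 'r': S0 → S0
  read 'p': S0 → S0
  read 'p': S0 → S0
  read 'q': S0 → S0
  read 'q': S0 → S0
  read 'p': S0 → S0
  read 'q': S0 → S0
  read 'p': S0 → S0
  read 'p': S0 → S0
  read 'r': S0 → S0
  read 'r': S0 → S0
  read 'p': S0 → S0
  read 'q': S0 → S0
  end S0, rejected
w4:
  start at S0
  read 'r': S0 → S0
  read 'r': S0 → S0
  read 'p': S0 → S0
  read 'q': S0 → S0
  read 'p': S0 → S0
  read 'r': S0 → S0
  read 'q': S0 → S0
  read 'p': S0 → S0
  read 'q': S0 → S0
  read 'r': S0 → S0
  read 'q': S0 → S0
  read 'r': S0 → S0
  read 'p': S0 → S0
  read 'r': S0 → S0
  read 'p': S0 → S0
  read 'q': S0 → S0
  read 'p': S0 → S0
  read 'q': S0 → S0
  read 'q': S0 → S0
  read 'q': S0 → S0
  read 'r': S0 → S0
  read 'q': S0 → S0
  read 'r': S0 → S0
  end S0, rejected
w5:
  start at S0
  read 'p': S0 → S0
  read 'r': S0 → S0
  read 'p': S0 → S0
  read 'p': S0 → S0
  read 'q': S0 → S0
  read 'r': S0 → S0
  read 'r': S0 → S0
  read 'p': S0 → S0
  read 'q': S0 → S0
  read 'r': S0 → S0
  read 'p': S0 → S0
  read 'p': S0 → S0
  read 'p': S0 → S0
  read 'r': S0 → S0
  read 'p': S0 → S0
  read 'p': S0 → S0
  read 'q': S0 → S0
  read 'p': S0 → S0
  read 'r': S0 → S0
  read 'p': S0 → S0
  read 'p': S0 → S0
  read 'r': S0 → S0
  end S0, rejected

0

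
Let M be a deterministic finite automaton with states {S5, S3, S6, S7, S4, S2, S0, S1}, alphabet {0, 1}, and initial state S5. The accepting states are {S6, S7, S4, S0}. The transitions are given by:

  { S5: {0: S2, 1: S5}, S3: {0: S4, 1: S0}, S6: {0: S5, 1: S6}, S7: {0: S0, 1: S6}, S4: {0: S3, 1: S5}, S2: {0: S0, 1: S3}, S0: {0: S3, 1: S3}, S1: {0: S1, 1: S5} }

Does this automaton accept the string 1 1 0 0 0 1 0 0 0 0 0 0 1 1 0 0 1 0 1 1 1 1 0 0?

Yes

S5 → S5 → S5 → S2 → S0 → S3 → S0 → S3 → S4 → S3 → S4 → S3 → S4 → S5 → S5 → S2 → S0 → S3 → S4 → S5 → S5 → S5 → S5 → S2 → S0
End state S0 is accepting.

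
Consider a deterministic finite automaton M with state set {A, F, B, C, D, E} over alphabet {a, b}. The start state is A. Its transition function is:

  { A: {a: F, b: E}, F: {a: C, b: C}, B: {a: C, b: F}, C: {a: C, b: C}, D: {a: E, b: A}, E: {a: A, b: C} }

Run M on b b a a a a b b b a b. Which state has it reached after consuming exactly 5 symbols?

start at A
read 'b': A → E
read 'b': E → C
read 'a': C → C
read 'a': C → C
read 'a': C → C
After 5 symbols: C.

C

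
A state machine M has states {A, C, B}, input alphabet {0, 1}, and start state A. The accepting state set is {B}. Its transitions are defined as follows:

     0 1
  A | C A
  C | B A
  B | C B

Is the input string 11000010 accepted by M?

start at A
read '1': A → A
read '1': A → A
read '0': A → C
read '0': C → B
read '0': B → C
read '0': C → B
read '1': B → B
read '0': B → C
End state C is not accepting.

No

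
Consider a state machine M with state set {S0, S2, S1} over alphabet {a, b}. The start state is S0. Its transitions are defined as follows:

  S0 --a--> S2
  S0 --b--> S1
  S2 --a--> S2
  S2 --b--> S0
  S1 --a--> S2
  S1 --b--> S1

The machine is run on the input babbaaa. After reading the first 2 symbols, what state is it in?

S2

Trace: S0 -b-> S1 -a-> S2
After 2 symbols: S2.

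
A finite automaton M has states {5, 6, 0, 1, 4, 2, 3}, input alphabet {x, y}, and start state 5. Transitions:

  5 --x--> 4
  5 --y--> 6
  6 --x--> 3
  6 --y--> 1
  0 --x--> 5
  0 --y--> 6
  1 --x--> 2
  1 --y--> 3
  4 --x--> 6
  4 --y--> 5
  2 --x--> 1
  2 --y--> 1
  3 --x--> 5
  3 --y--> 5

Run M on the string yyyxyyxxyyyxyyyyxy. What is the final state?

5 → 6 → 1 → 3 → 5 → 6 → 1 → 2 → 1 → 3 → 5 → 6 → 3 → 5 → 6 → 1 → 3 → 5 → 6

6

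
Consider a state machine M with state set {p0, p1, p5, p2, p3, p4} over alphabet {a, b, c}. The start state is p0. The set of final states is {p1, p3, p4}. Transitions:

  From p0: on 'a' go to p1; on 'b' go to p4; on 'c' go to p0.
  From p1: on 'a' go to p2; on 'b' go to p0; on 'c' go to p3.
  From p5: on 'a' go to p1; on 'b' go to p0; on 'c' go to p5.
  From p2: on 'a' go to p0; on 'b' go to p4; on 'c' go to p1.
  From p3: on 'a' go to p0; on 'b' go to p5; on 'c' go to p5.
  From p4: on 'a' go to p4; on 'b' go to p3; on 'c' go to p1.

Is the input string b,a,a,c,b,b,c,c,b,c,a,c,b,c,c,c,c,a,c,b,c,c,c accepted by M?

start at p0
read 'b': p0 → p4
read 'a': p4 → p4
read 'a': p4 → p4
read 'c': p4 → p1
read 'b': p1 → p0
read 'b': p0 → p4
read 'c': p4 → p1
read 'c': p1 → p3
read 'b': p3 → p5
read 'c': p5 → p5
read 'a': p5 → p1
read 'c': p1 → p3
read 'b': p3 → p5
read 'c': p5 → p5
read 'c': p5 → p5
read 'c': p5 → p5
read 'c': p5 → p5
read 'a': p5 → p1
read 'c': p1 → p3
read 'b': p3 → p5
read 'c': p5 → p5
read 'c': p5 → p5
read 'c': p5 → p5
End state p5 is not accepting.

No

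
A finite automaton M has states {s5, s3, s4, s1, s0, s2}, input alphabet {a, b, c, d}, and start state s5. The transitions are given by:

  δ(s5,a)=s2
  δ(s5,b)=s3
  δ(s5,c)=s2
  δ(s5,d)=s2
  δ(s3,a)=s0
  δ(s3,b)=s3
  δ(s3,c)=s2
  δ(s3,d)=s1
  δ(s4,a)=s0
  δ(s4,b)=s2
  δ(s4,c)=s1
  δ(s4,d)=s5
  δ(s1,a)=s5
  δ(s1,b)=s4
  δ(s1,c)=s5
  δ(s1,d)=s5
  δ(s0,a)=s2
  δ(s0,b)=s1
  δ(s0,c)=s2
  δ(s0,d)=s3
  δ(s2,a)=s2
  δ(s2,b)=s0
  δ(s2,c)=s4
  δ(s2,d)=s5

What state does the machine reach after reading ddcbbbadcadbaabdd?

s5 → s2 → s5 → s2 → s0 → s1 → s4 → s0 → s3 → s2 → s2 → s5 → s3 → s0 → s2 → s0 → s3 → s1

s1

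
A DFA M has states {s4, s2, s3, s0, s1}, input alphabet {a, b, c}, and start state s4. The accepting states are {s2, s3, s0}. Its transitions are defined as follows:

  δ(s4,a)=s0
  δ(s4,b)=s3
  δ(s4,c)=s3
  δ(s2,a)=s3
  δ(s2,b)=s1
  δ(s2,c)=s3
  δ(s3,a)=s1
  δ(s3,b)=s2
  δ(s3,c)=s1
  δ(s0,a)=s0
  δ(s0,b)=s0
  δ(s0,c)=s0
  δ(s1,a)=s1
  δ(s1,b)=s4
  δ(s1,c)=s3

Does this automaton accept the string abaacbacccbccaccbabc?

Yes

s4 → s0 → s0 → s0 → s0 → s0 → s0 → s0 → s0 → s0 → s0 → s0 → s0 → s0 → s0 → s0 → s0 → s0 → s0 → s0 → s0
End state s0 is accepting.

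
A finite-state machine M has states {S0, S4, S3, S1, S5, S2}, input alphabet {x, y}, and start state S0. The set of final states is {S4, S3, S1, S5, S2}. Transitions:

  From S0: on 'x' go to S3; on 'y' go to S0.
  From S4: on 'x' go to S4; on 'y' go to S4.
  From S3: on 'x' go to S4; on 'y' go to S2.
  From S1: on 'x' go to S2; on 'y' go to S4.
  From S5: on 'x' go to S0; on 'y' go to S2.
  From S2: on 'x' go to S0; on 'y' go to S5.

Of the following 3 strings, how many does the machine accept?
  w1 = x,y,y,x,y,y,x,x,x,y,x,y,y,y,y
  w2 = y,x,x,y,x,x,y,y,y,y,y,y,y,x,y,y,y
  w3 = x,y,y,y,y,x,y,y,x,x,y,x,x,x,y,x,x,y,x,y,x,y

w1: Trace: S0 -x-> S3 -y-> S2 -y-> S5 -x-> S0 -y-> S0 -y-> S0 -x-> S3 -x-> S4 -x-> S4 -y-> S4 -x-> S4 -y-> S4 -y-> S4 -y-> S4 -y-> S4  → end S4, accepted
w2: Trace: S0 -y-> S0 -x-> S3 -x-> S4 -y-> S4 -x-> S4 -x-> S4 -y-> S4 -y-> S4 -y-> S4 -y-> S4 -y-> S4 -y-> S4 -y-> S4 -x-> S4 -y-> S4 -y-> S4 -y-> S4  → end S4, accepted
w3: Trace: S0 -x-> S3 -y-> S2 -y-> S5 -y-> S2 -y-> S5 -x-> S0 -y-> S0 -y-> S0 -x-> S3 -x-> S4 -y-> S4 -x-> S4 -x-> S4 -x-> S4 -y-> S4 -x-> S4 -x-> S4 -y-> S4 -x-> S4 -y-> S4 -x-> S4 -y-> S4  → end S4, accepted

3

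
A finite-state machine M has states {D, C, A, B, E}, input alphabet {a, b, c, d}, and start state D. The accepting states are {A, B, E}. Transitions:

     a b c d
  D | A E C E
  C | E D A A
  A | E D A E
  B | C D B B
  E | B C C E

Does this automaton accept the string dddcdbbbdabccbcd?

Yes

start at D
read 'd': D → E
read 'd': E → E
read 'd': E → E
read 'c': E → C
read 'd': C → A
read 'b': A → D
read 'b': D → E
read 'b': E → C
read 'd': C → A
read 'a': A → E
read 'b': E → C
read 'c': C → A
read 'c': A → A
read 'b': A → D
read 'c': D → C
read 'd': C → A
End state A is accepting.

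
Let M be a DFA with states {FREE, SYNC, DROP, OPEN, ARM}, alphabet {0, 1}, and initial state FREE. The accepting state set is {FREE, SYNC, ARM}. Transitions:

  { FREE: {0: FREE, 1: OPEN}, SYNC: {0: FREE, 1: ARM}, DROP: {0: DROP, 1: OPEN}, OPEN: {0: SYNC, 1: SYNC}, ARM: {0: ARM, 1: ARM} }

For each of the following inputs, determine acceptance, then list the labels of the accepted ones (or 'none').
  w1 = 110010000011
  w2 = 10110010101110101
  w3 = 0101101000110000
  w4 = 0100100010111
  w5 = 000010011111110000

w1, w2, w3, w4, w5

w1:
  start at FREE
  read '1': FREE → OPEN
  read '1': OPEN → SYNC
  read '0': SYNC → FREE
  read '0': FREE → FREE
  read '1': FREE → OPEN
  read '0': OPEN → SYNC
  read '0': SYNC → FREE
  read '0': FREE → FREE
  read '0': FREE → FREE
  read '0': FREE → FREE
  read '1': FREE → OPEN
  read '1': OPEN → SYNC
  end SYNC, accepted
w2:
  start at FREE
  read '1': FREE → OPEN
  read '0': OPEN → SYNC
  read '1': SYNC → ARM
  read '1': ARM → ARM
  read '0': ARM → ARM
  read '0': ARM → ARM
  read '1': ARM → ARM
  read '0': ARM → ARM
  read '1': ARM → ARM
  read '0': ARM → ARM
  read '1': ARM → ARM
  read '1': ARM → ARM
  read '1': ARM → ARM
  read '0': ARM → ARM
  read '1': ARM → ARM
  read '0': ARM → ARM
  read '1': ARM → ARM
  end ARM, accepted
w3:
  start at FREE
  read '0': FREE → FREE
  read '1': FREE → OPEN
  read '0': OPEN → SYNC
  read '1': SYNC → ARM
  read '1': ARM → ARM
  read '0': ARM → ARM
  read '1': ARM → ARM
  read '0': ARM → ARM
  read '0': ARM → ARM
  read '0': ARM → ARM
  read '1': ARM → ARM
  read '1': ARM → ARM
  read '0': ARM → ARM
  read '0': ARM → ARM
  read '0': ARM → ARM
  read '0': ARM → ARM
  end ARM, accepted
w4:
  start at FREE
  read '0': FREE → FREE
  read '1': FREE → OPEN
  read '0': OPEN → SYNC
  read '0': SYNC → FREE
  read '1': FREE → OPEN
  read '0': OPEN → SYNC
  read '0': SYNC → FREE
  read '0': FREE → FREE
  read '1': FREE → OPEN
  read '0': OPEN → SYNC
  read '1': SYNC → ARM
  read '1': ARM → ARM
  read '1': ARM → ARM
  end ARM, accepted
w5:
  start at FREE
  read '0': FREE → FREE
  read '0': FREE → FREE
  read '0': FREE → FREE
  read '0': FREE → FREE
  read '1': FREE → OPEN
  read '0': OPEN → SYNC
  read '0': SYNC → FREE
  read '1': FREE → OPEN
  read '1': OPEN → SYNC
  read '1': SYNC → ARM
  read '1': ARM → ARM
  read '1': ARM → ARM
  read '1': ARM → ARM
  read '1': ARM → ARM
  read '0': ARM → ARM
  read '0': ARM → ARM
  read '0': ARM → ARM
  read '0': ARM → ARM
  end ARM, accepted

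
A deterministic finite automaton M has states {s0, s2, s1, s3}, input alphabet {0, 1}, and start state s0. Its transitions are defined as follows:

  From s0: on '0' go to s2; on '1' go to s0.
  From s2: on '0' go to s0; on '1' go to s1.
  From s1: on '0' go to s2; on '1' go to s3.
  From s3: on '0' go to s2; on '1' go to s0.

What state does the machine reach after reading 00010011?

s0

start at s0
read '0': s0 → s2
read '0': s2 → s0
read '0': s0 → s2
read '1': s2 → s1
read '0': s1 → s2
read '0': s2 → s0
read '1': s0 → s0
read '1': s0 → s0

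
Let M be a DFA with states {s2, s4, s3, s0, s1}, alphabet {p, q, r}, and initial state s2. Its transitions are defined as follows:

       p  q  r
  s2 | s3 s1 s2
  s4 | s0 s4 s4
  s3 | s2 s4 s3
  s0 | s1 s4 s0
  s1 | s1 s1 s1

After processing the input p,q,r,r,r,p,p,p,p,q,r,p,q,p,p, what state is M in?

start at s2
read 'p': s2 → s3
read 'q': s3 → s4
read 'r': s4 → s4
read 'r': s4 → s4
read 'r': s4 → s4
read 'p': s4 → s0
read 'p': s0 → s1
read 'p': s1 → s1
read 'p': s1 → s1
read 'q': s1 → s1
read 'r': s1 → s1
read 'p': s1 → s1
read 'q': s1 → s1
read 'p': s1 → s1
read 'p': s1 → s1

s1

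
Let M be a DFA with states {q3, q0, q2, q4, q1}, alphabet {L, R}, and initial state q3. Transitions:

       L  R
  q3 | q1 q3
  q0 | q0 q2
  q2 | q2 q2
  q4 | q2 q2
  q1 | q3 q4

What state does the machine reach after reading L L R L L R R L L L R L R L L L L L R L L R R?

q2

q3 → q1 → q3 → q3 → q1 → q3 → q3 → q3 → q1 → q3 → q1 → q4 → q2 → q2 → q2 → q2 → q2 → q2 → q2 → q2 → q2 → q2 → q2 → q2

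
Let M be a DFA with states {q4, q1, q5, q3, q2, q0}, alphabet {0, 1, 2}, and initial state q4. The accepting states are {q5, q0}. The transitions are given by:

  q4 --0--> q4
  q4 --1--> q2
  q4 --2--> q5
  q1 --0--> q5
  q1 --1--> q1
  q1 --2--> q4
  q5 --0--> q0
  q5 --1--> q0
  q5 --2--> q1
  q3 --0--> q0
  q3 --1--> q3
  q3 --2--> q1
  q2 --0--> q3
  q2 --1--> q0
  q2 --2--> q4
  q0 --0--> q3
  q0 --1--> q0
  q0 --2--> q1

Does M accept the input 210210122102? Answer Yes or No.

Trace: q4 -2-> q5 -1-> q0 -0-> q3 -2-> q1 -1-> q1 -0-> q5 -1-> q0 -2-> q1 -2-> q4 -1-> q2 -0-> q3 -2-> q1
End state q1 is not accepting.

No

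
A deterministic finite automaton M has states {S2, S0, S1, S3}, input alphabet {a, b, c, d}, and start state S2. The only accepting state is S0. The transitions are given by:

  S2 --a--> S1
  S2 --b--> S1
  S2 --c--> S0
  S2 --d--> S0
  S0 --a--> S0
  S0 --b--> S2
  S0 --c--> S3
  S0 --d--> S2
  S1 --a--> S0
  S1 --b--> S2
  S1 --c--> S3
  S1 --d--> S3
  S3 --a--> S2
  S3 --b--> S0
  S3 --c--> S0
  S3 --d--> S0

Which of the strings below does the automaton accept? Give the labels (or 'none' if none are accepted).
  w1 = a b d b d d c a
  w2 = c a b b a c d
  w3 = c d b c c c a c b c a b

w1: S2 → S1 → S2 → S0 → S2 → S0 → S2 → S0 → S0  → end S0, accepted
w2: S2 → S0 → S0 → S2 → S1 → S0 → S3 → S0  → end S0, accepted
w3: S2 → S0 → S2 → S1 → S3 → S0 → S3 → S2 → S0 → S2 → S0 → S0 → S2  → end S2, rejected

w1, w2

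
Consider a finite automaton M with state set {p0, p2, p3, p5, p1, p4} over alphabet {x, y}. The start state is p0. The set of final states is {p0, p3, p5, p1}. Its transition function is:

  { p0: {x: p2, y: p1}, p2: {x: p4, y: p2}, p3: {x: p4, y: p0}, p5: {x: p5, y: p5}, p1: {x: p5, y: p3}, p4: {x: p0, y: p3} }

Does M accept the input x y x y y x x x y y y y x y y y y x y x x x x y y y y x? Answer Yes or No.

Yes

start at p0
read 'x': p0 → p2
read 'y': p2 → p2
read 'x': p2 → p4
read 'y': p4 → p3
read 'y': p3 → p0
read 'x': p0 → p2
read 'x': p2 → p4
read 'x': p4 → p0
read 'y': p0 → p1
read 'y': p1 → p3
read 'y': p3 → p0
read 'y': p0 → p1
read 'x': p1 → p5
read 'y': p5 → p5
read 'y': p5 → p5
read 'y': p5 → p5
read 'y': p5 → p5
read 'x': p5 → p5
read 'y': p5 → p5
read 'x': p5 → p5
read 'x': p5 → p5
read 'x': p5 → p5
read 'x': p5 → p5
read 'y': p5 → p5
read 'y': p5 → p5
read 'y': p5 → p5
read 'y': p5 → p5
read 'x': p5 → p5
End state p5 is accepting.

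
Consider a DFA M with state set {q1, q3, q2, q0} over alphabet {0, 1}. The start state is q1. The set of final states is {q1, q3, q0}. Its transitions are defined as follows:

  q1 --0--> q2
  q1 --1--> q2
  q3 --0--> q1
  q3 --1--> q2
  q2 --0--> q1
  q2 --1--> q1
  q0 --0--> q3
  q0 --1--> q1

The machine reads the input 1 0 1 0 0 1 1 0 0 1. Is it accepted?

q1 → q2 → q1 → q2 → q1 → q2 → q1 → q2 → q1 → q2 → q1
End state q1 is accepting.

Yes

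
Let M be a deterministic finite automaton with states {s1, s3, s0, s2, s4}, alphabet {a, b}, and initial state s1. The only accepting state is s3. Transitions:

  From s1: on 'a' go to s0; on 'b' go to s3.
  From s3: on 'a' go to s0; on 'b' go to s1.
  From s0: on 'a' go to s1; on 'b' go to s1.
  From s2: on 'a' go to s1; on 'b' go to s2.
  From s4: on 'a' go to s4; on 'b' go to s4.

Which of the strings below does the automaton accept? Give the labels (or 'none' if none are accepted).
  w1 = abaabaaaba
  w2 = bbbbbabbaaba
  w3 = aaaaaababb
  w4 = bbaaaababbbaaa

w1: s1 → s0 → s1 → s0 → s1 → s3 → s0 → s1 → s0 → s1 → s0  → end s0, rejected
w2: s1 → s3 → s1 → s3 → s1 → s3 → s0 → s1 → s3 → s0 → s1 → s3 → s0  → end s0, rejected
w3: s1 → s0 → s1 → s0 → s1 → s0 → s1 → s3 → s0 → s1 → s3  → end s3, accepted
w4: s1 → s3 → s1 → s0 → s1 → s0 → s1 → s3 → s0 → s1 → s3 → s1 → s0 → s1 → s0  → end s0, rejected

w3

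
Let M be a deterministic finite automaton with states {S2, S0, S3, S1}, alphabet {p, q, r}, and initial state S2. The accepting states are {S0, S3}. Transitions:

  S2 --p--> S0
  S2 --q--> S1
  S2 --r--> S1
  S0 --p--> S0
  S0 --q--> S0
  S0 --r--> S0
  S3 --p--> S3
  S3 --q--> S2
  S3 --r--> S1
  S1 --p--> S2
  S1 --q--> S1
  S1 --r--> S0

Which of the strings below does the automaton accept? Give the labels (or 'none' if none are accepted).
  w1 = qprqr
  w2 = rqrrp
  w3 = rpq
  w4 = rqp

w1, w2

w1: Trace: S2 -q-> S1 -p-> S2 -r-> S1 -q-> S1 -r-> S0  → end S0, accepted
w2: Trace: S2 -r-> S1 -q-> S1 -r-> S0 -r-> S0 -p-> S0  → end S0, accepted
w3: Trace: S2 -r-> S1 -p-> S2 -q-> S1  → end S1, rejected
w4: Trace: S2 -r-> S1 -q-> S1 -p-> S2  → end S2, rejected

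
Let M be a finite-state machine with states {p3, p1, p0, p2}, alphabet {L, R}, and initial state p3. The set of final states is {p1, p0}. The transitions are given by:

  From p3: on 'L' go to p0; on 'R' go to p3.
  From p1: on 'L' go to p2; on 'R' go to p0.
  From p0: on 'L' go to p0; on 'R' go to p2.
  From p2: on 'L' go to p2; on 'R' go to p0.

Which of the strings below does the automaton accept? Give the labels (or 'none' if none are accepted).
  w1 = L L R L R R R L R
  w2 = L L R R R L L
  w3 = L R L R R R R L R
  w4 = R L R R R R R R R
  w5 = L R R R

w1: p3 → p0 → p0 → p2 → p2 → p0 → p2 → p0 → p0 → p2  → end p2, rejected
w2: p3 → p0 → p0 → p2 → p0 → p2 → p2 → p2  → end p2, rejected
w3: p3 → p0 → p2 → p2 → p0 → p2 → p0 → p2 → p2 → p0  → end p0, accepted
w4: p3 → p3 → p0 → p2 → p0 → p2 → p0 → p2 → p0 → p2  → end p2, rejected
w5: p3 → p0 → p2 → p0 → p2  → end p2, rejected

w3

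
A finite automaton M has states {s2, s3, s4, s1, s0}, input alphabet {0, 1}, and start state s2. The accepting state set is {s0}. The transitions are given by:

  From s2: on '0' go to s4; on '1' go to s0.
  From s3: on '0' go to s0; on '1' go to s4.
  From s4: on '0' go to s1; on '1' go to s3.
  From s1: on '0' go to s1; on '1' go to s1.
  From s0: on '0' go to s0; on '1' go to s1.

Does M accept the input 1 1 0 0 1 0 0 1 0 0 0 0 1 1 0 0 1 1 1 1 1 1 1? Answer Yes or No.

No

s2 → s0 → s1 → s1 → s1 → s1 → s1 → s1 → s1 → s1 → s1 → s1 → s1 → s1 → s1 → s1 → s1 → s1 → s1 → s1 → s1 → s1 → s1 → s1
End state s1 is not accepting.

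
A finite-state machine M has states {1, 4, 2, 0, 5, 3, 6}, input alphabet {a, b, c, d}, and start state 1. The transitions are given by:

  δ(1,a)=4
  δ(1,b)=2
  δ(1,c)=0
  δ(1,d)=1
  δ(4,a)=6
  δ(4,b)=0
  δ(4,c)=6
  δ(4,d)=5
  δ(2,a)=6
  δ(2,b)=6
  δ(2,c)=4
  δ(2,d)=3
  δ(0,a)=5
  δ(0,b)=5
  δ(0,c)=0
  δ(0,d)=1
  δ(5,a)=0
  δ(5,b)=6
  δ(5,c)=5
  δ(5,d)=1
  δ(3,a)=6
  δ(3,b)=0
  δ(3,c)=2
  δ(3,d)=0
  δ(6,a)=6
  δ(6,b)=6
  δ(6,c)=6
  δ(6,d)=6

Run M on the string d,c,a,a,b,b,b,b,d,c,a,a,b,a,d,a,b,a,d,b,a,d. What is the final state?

6

1 → 1 → 0 → 5 → 0 → 5 → 6 → 6 → 6 → 6 → 6 → 6 → 6 → 6 → 6 → 6 → 6 → 6 → 6 → 6 → 6 → 6 → 6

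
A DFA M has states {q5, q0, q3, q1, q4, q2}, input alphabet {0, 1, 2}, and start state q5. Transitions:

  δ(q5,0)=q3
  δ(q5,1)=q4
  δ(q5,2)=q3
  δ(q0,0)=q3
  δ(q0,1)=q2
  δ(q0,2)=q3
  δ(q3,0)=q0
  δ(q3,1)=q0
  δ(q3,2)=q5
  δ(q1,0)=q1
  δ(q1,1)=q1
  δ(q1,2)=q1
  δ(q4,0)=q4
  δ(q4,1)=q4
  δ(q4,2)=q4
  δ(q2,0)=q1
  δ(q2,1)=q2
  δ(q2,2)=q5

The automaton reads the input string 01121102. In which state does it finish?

q4

q5 → q3 → q0 → q2 → q5 → q4 → q4 → q4 → q4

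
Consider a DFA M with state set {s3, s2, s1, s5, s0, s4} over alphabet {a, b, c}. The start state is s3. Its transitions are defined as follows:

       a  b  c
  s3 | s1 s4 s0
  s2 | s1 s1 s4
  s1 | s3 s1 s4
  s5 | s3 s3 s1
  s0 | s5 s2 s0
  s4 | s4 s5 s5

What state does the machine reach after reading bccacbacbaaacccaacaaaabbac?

start at s3
read 'b': s3 → s4
read 'c': s4 → s5
read 'c': s5 → s1
read 'a': s1 → s3
read 'c': s3 → s0
read 'b': s0 → s2
read 'a': s2 → s1
read 'c': s1 → s4
read 'b': s4 → s5
read 'a': s5 → s3
read 'a': s3 → s1
read 'a': s1 → s3
read 'c': s3 → s0
read 'c': s0 → s0
read 'c': s0 → s0
read 'a': s0 → s5
read 'a': s5 → s3
read 'c': s3 → s0
read 'a': s0 → s5
read 'a': s5 → s3
read 'a': s3 → s1
read 'a': s1 → s3
read 'b': s3 → s4
read 'b': s4 → s5
read 'a': s5 → s3
read 'c': s3 → s0

s0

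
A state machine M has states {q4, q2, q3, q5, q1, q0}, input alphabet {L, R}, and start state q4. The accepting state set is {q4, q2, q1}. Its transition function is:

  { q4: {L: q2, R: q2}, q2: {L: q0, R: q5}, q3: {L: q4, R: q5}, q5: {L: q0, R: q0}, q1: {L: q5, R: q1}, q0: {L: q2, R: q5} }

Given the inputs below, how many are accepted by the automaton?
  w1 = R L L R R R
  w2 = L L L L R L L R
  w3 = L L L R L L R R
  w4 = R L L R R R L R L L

w1: q4 → q2 → q0 → q2 → q5 → q0 → q5  → end q5, rejected
w2: q4 → q2 → q0 → q2 → q0 → q5 → q0 → q2 → q5  → end q5, rejected
w3: q4 → q2 → q0 → q2 → q5 → q0 → q2 → q5 → q0  → end q0, rejected
w4: q4 → q2 → q0 → q2 → q5 → q0 → q5 → q0 → q5 → q0 → q2  → end q2, accepted

1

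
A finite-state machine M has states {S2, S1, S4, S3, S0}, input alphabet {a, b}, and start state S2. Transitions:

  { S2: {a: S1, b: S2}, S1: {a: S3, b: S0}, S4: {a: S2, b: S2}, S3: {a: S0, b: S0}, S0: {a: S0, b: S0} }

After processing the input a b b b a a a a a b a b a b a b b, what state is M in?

start at S2
read 'a': S2 → S1
read 'b': S1 → S0
read 'b': S0 → S0
read 'b': S0 → S0
read 'a': S0 → S0
read 'a': S0 → S0
read 'a': S0 → S0
read 'a': S0 → S0
read 'a': S0 → S0
read 'b': S0 → S0
read 'a': S0 → S0
read 'b': S0 → S0
read 'a': S0 → S0
read 'b': S0 → S0
read 'a': S0 → S0
read 'b': S0 → S0
read 'b': S0 → S0

S0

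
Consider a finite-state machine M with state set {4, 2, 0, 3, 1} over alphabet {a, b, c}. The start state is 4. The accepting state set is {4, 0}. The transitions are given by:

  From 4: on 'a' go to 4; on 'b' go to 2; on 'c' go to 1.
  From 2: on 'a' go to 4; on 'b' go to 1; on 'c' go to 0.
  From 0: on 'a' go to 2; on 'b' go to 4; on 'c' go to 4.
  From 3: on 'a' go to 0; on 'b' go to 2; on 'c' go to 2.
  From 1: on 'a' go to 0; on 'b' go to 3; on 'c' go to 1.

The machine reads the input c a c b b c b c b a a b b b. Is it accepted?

4 → 1 → 0 → 4 → 2 → 1 → 1 → 3 → 2 → 1 → 0 → 2 → 1 → 3 → 2
End state 2 is not accepting.

No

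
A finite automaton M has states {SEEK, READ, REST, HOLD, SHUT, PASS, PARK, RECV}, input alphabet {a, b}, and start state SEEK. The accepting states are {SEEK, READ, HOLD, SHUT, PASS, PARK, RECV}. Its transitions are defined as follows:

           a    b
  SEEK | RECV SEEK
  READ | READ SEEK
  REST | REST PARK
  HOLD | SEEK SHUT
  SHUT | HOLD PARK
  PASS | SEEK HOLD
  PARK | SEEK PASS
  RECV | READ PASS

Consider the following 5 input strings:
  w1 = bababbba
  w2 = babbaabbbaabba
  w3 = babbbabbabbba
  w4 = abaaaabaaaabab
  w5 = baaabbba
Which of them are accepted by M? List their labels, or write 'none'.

w1, w2, w3, w4, w5

w1: Trace: SEEK -b-> SEEK -a-> RECV -b-> PASS -a-> SEEK -b-> SEEK -b-> SEEK -b-> SEEK -a-> RECV  → end RECV, accepted
w2: Trace: SEEK -b-> SEEK -a-> RECV -b-> PASS -b-> HOLD -a-> SEEK -a-> RECV -b-> PASS -b-> HOLD -b-> SHUT -a-> HOLD -a-> SEEK -b-> SEEK -b-> SEEK -a-> RECV  → end RECV, accepted
w3: Trace: SEEK -b-> SEEK -a-> RECV -b-> PASS -b-> HOLD -b-> SHUT -a-> HOLD -b-> SHUT -b-> PARK -a-> SEEK -b-> SEEK -b-> SEEK -b-> SEEK -a-> RECV  → end RECV, accepted
w4: Trace: SEEK -a-> RECV -b-> PASS -a-> SEEK -a-> RECV -a-> READ -a-> READ -b-> SEEK -a-> RECV -a-> READ -a-> READ -a-> READ -b-> SEEK -a-> RECV -b-> PASS  → end PASS, accepted
w5: Trace: SEEK -b-> SEEK -a-> RECV -a-> READ -a-> READ -b-> SEEK -b-> SEEK -b-> SEEK -a-> RECV  → end RECV, accepted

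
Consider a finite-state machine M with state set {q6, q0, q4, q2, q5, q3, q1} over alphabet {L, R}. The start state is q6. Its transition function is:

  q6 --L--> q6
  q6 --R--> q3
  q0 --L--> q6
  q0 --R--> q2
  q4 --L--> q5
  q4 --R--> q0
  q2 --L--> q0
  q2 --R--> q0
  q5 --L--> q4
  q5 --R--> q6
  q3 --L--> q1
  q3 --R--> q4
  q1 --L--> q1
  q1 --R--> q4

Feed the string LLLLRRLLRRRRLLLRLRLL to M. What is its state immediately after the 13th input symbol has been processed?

q0

start at q6
read 'L': q6 → q6
read 'L': q6 → q6
read 'L': q6 → q6
read 'L': q6 → q6
read 'R': q6 → q3
read 'R': q3 → q4
read 'L': q4 → q5
read 'L': q5 → q4
read 'R': q4 → q0
read 'R': q0 → q2
read 'R': q2 → q0
read 'R': q0 → q2
read 'L': q2 → q0
After 13 symbols: q0.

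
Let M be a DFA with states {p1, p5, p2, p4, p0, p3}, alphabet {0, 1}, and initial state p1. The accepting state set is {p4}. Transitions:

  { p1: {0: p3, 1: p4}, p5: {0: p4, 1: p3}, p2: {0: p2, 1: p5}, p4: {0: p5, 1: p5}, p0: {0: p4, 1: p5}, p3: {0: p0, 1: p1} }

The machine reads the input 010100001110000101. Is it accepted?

Trace: p1 -0-> p3 -1-> p1 -0-> p3 -1-> p1 -0-> p3 -0-> p0 -0-> p4 -0-> p5 -1-> p3 -1-> p1 -1-> p4 -0-> p5 -0-> p4 -0-> p5 -0-> p4 -1-> p5 -0-> p4 -1-> p5
End state p5 is not accepting.

No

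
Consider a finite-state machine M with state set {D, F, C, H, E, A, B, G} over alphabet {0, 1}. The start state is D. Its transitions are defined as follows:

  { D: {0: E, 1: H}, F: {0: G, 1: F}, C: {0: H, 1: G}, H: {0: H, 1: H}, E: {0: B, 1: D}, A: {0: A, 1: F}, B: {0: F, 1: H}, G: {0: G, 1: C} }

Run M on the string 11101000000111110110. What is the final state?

H

D → H → H → H → H → H → H → H → H → H → H → H → H → H → H → H → H → H → H → H → H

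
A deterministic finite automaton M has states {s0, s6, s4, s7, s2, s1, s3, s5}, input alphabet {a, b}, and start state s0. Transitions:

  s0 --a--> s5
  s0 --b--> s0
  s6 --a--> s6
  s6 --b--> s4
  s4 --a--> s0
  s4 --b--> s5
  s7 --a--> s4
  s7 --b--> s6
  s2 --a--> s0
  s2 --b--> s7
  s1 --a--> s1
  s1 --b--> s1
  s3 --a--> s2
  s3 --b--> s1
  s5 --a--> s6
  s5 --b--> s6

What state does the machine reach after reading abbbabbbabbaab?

s4

start at s0
read 'a': s0 → s5
read 'b': s5 → s6
read 'b': s6 → s4
read 'b': s4 → s5
read 'a': s5 → s6
read 'b': s6 → s4
read 'b': s4 → s5
read 'b': s5 → s6
read 'a': s6 → s6
read 'b': s6 → s4
read 'b': s4 → s5
read 'a': s5 → s6
read 'a': s6 → s6
read 'b': s6 → s4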